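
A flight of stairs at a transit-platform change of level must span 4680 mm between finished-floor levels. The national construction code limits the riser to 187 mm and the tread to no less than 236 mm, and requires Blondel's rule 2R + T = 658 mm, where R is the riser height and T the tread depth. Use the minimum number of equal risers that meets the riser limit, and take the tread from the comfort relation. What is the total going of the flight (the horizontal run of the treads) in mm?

4680 / 187 = 25.03, so 26 risers are needed.
Each riser is 4680/26 = 180 mm (≤ 187 mm).
T = 658 − 2·180 = 298 mm, which satisfies the 236 mm minimum.
Going = (26 − 1) × 298 = 7450 mm.

7450 mm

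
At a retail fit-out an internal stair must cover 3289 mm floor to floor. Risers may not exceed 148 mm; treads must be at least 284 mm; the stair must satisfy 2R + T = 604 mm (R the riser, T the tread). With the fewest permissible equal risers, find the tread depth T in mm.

⌈3289/148⌉ = 23 risers.
Riser R = 3289 / 23 = 143 mm, within the 148 mm limit.
T = 604 − 2·143 = 318 mm, which satisfies the 284 mm minimum.

318 mm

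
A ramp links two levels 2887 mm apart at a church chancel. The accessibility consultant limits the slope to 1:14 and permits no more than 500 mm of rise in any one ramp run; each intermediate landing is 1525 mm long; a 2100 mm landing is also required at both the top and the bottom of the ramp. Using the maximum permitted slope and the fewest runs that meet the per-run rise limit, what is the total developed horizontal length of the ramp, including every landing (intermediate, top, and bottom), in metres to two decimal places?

52.24 m

⌈2887/500⌉ = 6 ramp runs. That means 5 intermediate landings.
Horizontal run for 2887 mm of rise at 1:14 is 2887 × 14 = 40418 mm.
Intermediate landings: 5 × 1525 = 7625 mm.
Top and bottom landings: 2 × 2100 = 4200 mm.
Total = 40418 + 7625 + 4200 = 52243 mm.
= 52.24 m.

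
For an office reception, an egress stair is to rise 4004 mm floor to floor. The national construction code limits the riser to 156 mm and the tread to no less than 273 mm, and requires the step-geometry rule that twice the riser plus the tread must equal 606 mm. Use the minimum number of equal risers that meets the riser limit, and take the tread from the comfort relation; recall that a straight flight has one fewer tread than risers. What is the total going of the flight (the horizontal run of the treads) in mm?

⌈4004/156⌉ = 26 risers.
R = 4004 ÷ 26 = 154 mm.
Tread T = 606 − 2 × 154 = 298 mm (≥ 273 mm).
Treads = 26 − 1 = 25; going = 25 × 298 = 7450 mm.

7450 mm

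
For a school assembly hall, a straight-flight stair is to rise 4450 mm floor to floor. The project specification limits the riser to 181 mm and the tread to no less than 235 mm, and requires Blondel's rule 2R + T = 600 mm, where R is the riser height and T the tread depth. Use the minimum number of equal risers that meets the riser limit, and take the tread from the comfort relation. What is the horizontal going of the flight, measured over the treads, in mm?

4450 / 181 = 24.59, so 25 risers are needed.
Each riser is 4450/25 = 178 mm (≤ 181 mm).
From 2R + T = 600: T = 600 − 356 = 244 mm.
Treads = 25 − 1 = 24; going = 24 × 244 = 5856 mm.

5856 mm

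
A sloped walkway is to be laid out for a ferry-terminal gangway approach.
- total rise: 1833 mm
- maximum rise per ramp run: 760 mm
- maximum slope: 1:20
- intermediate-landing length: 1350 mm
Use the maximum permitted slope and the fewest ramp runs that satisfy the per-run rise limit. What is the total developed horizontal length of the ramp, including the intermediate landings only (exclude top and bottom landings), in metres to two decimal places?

1833 / 760 = 2.412 → round up to 3 ramp runs. That means 2 intermediate landings.
Ramp run (horizontal) at 1:20: 1833 × 20 = 36660 mm.
2 intermediate landings contribute 2 × 1350 = 2700 mm.
Total developed length = 36660 + 2700 = 39360 mm.
= 39.36 m.

39.36 m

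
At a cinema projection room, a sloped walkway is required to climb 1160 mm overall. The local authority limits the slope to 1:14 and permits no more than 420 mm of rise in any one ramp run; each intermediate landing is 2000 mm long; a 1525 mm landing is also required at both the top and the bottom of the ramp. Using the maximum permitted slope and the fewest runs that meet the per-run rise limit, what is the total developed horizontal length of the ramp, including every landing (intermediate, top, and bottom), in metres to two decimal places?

1160 / 420 = 2.76, so 3 ramp runs are needed. That means 2 intermediate landings.
Horizontal run for 1160 mm of rise at 1:14 is 1160 × 14 = 16240 mm.
Intermediate landings: 2 × 2000 = 4000 mm.
Top and bottom landings: 2 × 1525 = 3050 mm.
Total = 16240 + 4000 + 3050 = 23290 mm.
= 23.29 m.

23.29 m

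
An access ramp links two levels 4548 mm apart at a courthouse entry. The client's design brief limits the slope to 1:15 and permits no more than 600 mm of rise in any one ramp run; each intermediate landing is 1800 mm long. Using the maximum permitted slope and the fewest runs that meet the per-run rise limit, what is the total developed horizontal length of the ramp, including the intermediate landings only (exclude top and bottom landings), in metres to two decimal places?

80.82 m

At most 600 each: 4548/600 = 7.58, giving 8 ramp runs. That means 7 intermediate landings.
Ramp run (horizontal) at 1:15: 4548 × 15 = 68220 mm.
7 intermediate landings contribute 7 × 1800 = 12600 mm.
Developed length = 68220 + 12600 = 80820 mm.
= 80.82 m.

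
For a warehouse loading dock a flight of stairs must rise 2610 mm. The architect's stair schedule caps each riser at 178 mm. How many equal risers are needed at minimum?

15 risers

2610 / 178 = 14.66, so 15 risers are needed.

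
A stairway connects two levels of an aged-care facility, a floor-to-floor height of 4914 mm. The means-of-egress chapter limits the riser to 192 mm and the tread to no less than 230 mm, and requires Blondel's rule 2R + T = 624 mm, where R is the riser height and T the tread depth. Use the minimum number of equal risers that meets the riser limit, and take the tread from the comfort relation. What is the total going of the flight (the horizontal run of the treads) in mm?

6150 mm

At most 192 each: 4914/192 = 25.59, giving 26 risers.
Each riser is 4914/26 = 189 mm (≤ 192 mm).
Tread T = 624 − 2 × 189 = 246 mm (≥ 230 mm).
Treads = 26 − 1 = 25; going = 25 × 246 = 6150 mm.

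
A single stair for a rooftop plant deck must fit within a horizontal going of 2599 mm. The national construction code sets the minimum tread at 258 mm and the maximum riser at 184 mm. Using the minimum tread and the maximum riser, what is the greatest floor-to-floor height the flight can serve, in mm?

2599 / 258 = 10.07, so 10 treads fit.
Risers = treads + 1 = 11.
Maximum height = 11 × 184 = 2024 mm.

2024 mm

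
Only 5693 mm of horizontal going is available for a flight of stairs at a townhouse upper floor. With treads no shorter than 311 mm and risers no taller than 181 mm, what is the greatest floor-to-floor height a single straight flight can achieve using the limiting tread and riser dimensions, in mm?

5693 / 311 = 18.31, so 18 treads fit.
Risers = treads + 1 = 19.
Maximum height = 19 × 181 = 3439 mm.

3439 mm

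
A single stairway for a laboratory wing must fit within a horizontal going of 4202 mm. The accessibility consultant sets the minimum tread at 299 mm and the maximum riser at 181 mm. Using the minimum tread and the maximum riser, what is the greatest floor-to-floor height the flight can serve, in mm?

2715 mm

Treads that fit: ⌊4202 / 299⌋ = 14.
Risers = treads + 1 = 15.
Maximum height = 15 × 181 = 2715 mm.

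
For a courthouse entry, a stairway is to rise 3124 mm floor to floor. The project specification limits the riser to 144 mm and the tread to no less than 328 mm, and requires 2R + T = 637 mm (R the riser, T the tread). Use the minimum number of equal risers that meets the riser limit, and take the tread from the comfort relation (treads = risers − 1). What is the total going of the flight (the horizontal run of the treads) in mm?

3124 / 144 = 21.69, so 22 risers are needed.
R = 3124 ÷ 22 = 142 mm.
Tread T = 637 − 2 × 142 = 353 mm (≥ 328 mm).
Going = (22 − 1) × 353 = 7413 mm.

7413 mm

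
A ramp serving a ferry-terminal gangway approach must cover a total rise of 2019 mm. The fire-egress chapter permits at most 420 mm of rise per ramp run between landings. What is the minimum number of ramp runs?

At most 420 each: 2019/420 = 4.81, giving 5 ramp runs.

5 runs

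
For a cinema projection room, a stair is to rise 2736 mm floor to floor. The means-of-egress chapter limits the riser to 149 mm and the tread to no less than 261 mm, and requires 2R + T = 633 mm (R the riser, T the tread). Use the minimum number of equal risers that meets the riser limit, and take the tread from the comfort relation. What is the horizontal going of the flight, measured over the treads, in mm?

6210 mm

2736 / 149 = 18.362 → round up to 19 risers.
Riser R = 2736 / 19 = 144 mm, within the 149 mm limit.
T = 633 − 2·144 = 345 mm, which satisfies the 261 mm minimum.
19 risers give 18 treads; going = 18 × 345 = 6210 mm.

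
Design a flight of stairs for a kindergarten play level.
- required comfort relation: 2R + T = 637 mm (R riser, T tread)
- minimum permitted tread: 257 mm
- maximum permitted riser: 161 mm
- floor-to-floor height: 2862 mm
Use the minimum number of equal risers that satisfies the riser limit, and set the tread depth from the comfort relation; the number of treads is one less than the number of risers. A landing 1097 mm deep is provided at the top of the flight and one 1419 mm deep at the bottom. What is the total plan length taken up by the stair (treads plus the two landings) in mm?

7939 mm

2862 / 161 = 17.78, so 18 risers are needed.
Each riser is 2862/18 = 159 mm (≤ 161 mm).
T = 637 − 2·159 = 319 mm, which satisfies the 257 mm minimum.
Going = (18 − 1) × 319 = 5423 mm.
Enclosure = 5423 + 1097 + 1419 = 7939 mm.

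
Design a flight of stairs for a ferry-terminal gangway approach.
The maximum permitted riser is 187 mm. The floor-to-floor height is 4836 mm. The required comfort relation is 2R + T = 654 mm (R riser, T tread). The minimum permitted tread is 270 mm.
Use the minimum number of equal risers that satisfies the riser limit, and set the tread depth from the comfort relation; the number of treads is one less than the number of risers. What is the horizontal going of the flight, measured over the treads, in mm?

4836 / 187 = 25.861 → round up to 26 risers.
R = 4836 ÷ 26 = 186 mm.
T = 654 − 2·186 = 282 mm, which satisfies the 270 mm minimum.
26 risers give 25 treads; going = 25 × 282 = 7050 mm.

7050 mm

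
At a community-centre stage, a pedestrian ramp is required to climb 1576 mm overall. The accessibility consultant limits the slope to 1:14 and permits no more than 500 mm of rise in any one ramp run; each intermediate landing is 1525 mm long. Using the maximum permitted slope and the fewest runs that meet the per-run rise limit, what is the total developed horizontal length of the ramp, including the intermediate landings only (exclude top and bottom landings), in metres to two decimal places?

26.64 m

⌈1576/500⌉ = 4 ramp runs. That means 3 intermediate landings.
Ramp run (horizontal) at 1:14: 1576 × 14 = 22064 mm.
Intermediate landings: 3 × 1525 = 4575 mm.
Total developed length = 22064 + 4575 = 26639 mm.
= 26.64 m.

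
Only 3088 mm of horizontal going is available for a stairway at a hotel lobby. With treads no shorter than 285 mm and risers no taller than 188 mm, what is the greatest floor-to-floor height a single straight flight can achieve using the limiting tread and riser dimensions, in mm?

3088 / 285 = 10.84, so 10 treads fit.
Risers = treads + 1 = 11.
Maximum height = 11 × 188 = 2068 mm.

2068 mm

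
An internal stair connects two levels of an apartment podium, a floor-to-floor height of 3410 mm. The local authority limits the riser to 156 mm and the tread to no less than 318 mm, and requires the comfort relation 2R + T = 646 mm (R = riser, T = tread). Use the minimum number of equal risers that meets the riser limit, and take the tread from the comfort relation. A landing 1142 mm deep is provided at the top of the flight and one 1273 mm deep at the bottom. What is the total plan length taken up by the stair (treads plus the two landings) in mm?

⌈3410/156⌉ = 22 risers.
Riser R = 3410 / 22 = 155 mm, within the 156 mm limit.
T = 646 − 2·155 = 336 mm, which satisfies the 318 mm minimum.
Going = (22 − 1) × 336 = 7056 mm.
Add landings: 7056 + 1142 + 1273 = 9471 mm.

9471 mm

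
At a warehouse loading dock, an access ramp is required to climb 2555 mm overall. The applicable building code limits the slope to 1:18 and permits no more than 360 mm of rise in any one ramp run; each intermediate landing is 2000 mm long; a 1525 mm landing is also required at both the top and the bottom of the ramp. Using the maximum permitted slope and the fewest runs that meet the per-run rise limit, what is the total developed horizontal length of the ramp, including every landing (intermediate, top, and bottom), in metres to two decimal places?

63.04 m

2555 / 360 = 7.097 → round up to 8 ramp runs. That means 7 intermediate landings.
Horizontal run for 2555 mm of rise at 1:18 is 2555 × 18 = 45990 mm.
Intermediate landings: 7 × 2000 = 14000 mm.
Top and bottom landings: 2 × 1525 = 3050 mm.
Total = 45990 + 14000 + 3050 = 63040 mm.
= 63.04 m.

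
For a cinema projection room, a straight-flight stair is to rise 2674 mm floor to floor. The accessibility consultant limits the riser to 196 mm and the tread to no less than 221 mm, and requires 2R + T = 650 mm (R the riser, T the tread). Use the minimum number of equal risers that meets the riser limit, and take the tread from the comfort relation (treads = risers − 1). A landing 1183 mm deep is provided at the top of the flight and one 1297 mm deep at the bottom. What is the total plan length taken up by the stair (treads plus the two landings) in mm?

At most 196 each: 2674/196 = 13.64, giving 14 risers.
Riser R = 2674 / 14 = 191 mm, within the 196 mm limit.
T = 650 − 2·191 = 268 mm, which satisfies the 221 mm minimum.
Going = (14 − 1) × 268 = 3484 mm.
Enclosure = 3484 + 1183 + 1297 = 5964 mm.

5964 mm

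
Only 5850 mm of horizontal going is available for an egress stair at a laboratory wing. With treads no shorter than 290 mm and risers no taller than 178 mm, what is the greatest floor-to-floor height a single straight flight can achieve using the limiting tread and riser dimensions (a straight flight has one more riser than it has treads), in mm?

3738 mm

Treads that fit: ⌊5850 / 290⌋ = 20.
Risers = treads + 1 = 21.
Maximum height = 21 × 178 = 3738 mm.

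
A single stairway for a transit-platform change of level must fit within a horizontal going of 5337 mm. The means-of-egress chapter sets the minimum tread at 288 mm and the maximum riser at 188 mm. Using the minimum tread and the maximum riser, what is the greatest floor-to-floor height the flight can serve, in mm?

Treads that fit: ⌊5337 / 288⌋ = 18.
Risers = treads + 1 = 19.
Maximum height = 19 × 188 = 3572 mm.

3572 mm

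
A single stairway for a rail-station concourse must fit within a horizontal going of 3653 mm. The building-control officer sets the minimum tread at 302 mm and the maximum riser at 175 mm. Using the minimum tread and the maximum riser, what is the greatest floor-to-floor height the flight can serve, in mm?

2275 mm

Treads that fit: ⌊3653 / 302⌋ = 12.
Risers = treads + 1 = 13.
Maximum height = 13 × 175 = 2275 mm.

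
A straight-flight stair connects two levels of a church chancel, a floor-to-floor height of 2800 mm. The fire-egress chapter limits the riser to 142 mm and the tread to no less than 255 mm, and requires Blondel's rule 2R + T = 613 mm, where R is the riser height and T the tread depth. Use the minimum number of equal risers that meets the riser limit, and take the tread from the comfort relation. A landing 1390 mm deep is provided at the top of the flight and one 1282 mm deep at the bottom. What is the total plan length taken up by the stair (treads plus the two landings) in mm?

⌈2800/142⌉ = 20 risers.
Each riser is 2800/20 = 140 mm (≤ 142 mm).
Tread T = 613 − 2 × 140 = 333 mm (≥ 255 mm).
Treads = 20 − 1 = 19; going = 19 × 333 = 6327 mm.
Add landings: 6327 + 1390 + 1282 = 8999 mm.

8999 mm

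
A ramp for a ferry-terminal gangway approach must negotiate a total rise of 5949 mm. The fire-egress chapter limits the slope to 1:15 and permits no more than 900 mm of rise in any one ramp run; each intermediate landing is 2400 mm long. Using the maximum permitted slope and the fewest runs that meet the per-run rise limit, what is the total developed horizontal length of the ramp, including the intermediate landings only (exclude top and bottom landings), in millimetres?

5949 / 900 = 6.610 → round up to 7 ramp runs. That means 6 intermediate landings.
Ramp run (horizontal) at 1:15: 5949 × 15 = 89235 mm.
Intermediate landings: 6 × 2400 = 14400 mm.
Developed length = 89235 + 14400 = 103635 mm.

103635 mm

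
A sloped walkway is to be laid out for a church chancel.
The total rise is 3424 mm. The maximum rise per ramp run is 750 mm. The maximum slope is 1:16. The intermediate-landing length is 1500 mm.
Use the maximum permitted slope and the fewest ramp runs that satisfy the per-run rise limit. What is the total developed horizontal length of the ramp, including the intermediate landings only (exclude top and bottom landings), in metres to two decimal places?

60.78 m

⌈3424/750⌉ = 5 ramp runs. That means 4 intermediate landings.
Ramp run (horizontal) at 1:16: 3424 × 16 = 54784 mm.
4 intermediate landings contribute 4 × 1500 = 6000 mm.
Total developed length = 54784 + 6000 = 60784 mm.
= 60.78 m.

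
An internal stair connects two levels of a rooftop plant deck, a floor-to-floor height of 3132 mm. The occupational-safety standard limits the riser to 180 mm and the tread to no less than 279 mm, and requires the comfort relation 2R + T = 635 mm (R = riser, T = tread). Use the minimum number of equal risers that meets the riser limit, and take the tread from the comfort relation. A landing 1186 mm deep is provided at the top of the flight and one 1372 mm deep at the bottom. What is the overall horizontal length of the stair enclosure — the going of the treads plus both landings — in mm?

⌈3132/180⌉ = 18 risers.
R = 3132 ÷ 18 = 174 mm.
T = 635 − 2·174 = 287 mm, which satisfies the 279 mm minimum.
18 risers give 17 treads; going = 17 × 287 = 4879 mm.
Add landings: 4879 + 1186 + 1372 = 7437 mm.

7437 mm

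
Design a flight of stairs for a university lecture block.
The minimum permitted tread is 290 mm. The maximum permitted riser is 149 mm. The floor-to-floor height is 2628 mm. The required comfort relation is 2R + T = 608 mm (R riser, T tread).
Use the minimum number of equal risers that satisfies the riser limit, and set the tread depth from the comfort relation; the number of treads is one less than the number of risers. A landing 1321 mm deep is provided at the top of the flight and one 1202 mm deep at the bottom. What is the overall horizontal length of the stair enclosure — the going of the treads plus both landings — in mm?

7895 mm

At most 149 each: 2628/149 = 17.64, giving 18 risers.
Each riser is 2628/18 = 146 mm (≤ 149 mm).
From 2R + T = 608: T = 608 − 292 = 316 mm.
Treads = 18 − 1 = 17; going = 17 × 316 = 5372 mm.
Enclosure = 5372 + 1321 + 1202 = 7895 mm.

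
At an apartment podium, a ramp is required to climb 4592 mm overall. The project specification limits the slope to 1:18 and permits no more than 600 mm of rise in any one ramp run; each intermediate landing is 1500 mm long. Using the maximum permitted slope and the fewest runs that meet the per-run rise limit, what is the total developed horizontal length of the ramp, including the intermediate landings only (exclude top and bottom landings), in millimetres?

93156 mm

4592 / 600 = 7.653 → round up to 8 ramp runs. That means 7 intermediate landings.
Ramp run (horizontal) at 1:18: 4592 × 18 = 82656 mm.
Intermediate landings: 7 × 1500 = 10500 mm.
Total developed length = 82656 + 10500 = 93156 mm.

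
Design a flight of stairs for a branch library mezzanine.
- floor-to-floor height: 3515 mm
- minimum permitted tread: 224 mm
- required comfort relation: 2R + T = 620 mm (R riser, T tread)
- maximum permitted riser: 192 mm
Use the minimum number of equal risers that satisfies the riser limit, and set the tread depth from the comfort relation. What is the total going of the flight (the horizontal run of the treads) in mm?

⌈3515/192⌉ = 19 risers.
R = 3515 ÷ 19 = 185 mm.
From 2R + T = 620: T = 620 − 370 = 250 mm.
19 risers give 18 treads; going = 18 × 250 = 4500 mm.

4500 mm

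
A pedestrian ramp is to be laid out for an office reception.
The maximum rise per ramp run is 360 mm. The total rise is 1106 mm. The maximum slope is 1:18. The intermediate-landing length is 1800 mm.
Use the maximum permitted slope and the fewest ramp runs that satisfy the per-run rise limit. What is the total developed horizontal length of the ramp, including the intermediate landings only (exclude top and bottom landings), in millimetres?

At most 360 each: 1106/360 = 3.07, giving 4 ramp runs. That means 3 intermediate landings.
Horizontal run for 1106 mm of rise at 1:18 is 1106 × 18 = 19908 mm.
3 intermediate landings contribute 3 × 1800 = 5400 mm.
Total developed length = 19908 + 5400 = 25308 mm.

25308 mm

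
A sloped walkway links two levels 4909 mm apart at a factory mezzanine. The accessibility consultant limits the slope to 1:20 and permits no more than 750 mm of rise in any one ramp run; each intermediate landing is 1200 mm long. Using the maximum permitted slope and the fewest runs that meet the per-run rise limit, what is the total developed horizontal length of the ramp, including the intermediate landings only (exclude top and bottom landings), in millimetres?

4909 / 750 = 6.545 → round up to 7 ramp runs. That means 6 intermediate landings.
Ramp run (horizontal) at 1:20: 4909 × 20 = 98180 mm.
6 intermediate landings contribute 6 × 1200 = 7200 mm.
Developed length = 98180 + 7200 = 105380 mm.

105380 mm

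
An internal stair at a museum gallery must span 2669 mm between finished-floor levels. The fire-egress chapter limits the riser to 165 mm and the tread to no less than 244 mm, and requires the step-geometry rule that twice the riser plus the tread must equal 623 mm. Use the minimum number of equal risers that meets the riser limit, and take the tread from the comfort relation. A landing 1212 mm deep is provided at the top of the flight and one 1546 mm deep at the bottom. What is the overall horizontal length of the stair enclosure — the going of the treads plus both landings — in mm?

7702 mm

2669 / 165 = 16.18, so 17 risers are needed.
Each riser is 2669/17 = 157 mm (≤ 165 mm).
Tread T = 623 − 2 × 157 = 309 mm (≥ 244 mm).
Going = (17 − 1) × 309 = 4944 mm.
Add landings: 4944 + 1212 + 1546 = 7702 mm.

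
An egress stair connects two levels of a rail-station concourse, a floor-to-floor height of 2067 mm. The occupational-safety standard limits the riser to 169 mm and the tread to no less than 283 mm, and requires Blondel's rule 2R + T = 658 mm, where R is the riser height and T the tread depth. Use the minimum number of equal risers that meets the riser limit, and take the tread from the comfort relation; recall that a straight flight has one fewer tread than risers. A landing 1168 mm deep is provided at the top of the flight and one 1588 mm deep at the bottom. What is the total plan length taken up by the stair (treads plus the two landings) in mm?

6836 mm

2067 / 169 = 12.23, so 13 risers are needed.
Each riser is 2067/13 = 159 mm (≤ 169 mm).
From 2R + T = 658: T = 658 − 318 = 340 mm.
13 risers give 12 treads; going = 12 × 340 = 4080 mm.
Add landings: 4080 + 1168 + 1588 = 6836 mm.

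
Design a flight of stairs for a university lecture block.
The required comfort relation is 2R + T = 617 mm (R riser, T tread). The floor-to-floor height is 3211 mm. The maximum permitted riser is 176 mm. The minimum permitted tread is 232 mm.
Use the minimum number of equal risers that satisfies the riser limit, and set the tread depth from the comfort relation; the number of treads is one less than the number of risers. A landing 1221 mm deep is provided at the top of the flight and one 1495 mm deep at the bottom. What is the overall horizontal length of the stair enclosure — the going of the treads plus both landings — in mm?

7738 mm

3211 / 176 = 18.24, so 19 risers are needed.
R = 3211 ÷ 19 = 169 mm.
Tread T = 617 − 2 × 169 = 279 mm (≥ 232 mm).
Going = (19 − 1) × 279 = 5022 mm.
Enclosure = 5022 + 1221 + 1495 = 7738 mm.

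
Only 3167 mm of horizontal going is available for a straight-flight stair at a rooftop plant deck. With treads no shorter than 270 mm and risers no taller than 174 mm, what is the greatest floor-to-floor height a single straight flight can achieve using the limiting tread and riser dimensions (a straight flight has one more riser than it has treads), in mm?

2088 mm

3167 / 270 = 11.73, so 11 treads fit.
Risers = treads + 1 = 12.
Maximum height = 12 × 174 = 2088 mm.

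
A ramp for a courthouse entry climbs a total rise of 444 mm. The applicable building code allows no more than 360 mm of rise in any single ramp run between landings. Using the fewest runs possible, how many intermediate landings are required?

444 / 360 = 1.23, so 2 ramp runs are needed.
2 runs are separated by 1 intermediate landings.

1 intermediate landings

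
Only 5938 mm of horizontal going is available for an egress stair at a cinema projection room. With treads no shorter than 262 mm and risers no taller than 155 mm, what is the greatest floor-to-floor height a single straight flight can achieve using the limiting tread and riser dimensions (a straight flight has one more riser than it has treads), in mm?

3565 mm

5938 / 262 = 22.66, so 22 treads fit.
Risers = treads + 1 = 23.
Maximum height = 23 × 155 = 3565 mm.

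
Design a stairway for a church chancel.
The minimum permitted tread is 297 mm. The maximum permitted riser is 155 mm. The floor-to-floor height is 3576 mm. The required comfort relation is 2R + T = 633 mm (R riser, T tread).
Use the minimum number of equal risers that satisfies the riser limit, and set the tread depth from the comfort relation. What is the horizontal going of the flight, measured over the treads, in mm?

7705 mm

3576 / 155 = 23.07, so 24 risers are needed.
Each riser is 3576/24 = 149 mm (≤ 155 mm).
T = 633 − 2·149 = 335 mm, which satisfies the 297 mm minimum.
Treads = 24 − 1 = 23; going = 23 × 335 = 7705 mm.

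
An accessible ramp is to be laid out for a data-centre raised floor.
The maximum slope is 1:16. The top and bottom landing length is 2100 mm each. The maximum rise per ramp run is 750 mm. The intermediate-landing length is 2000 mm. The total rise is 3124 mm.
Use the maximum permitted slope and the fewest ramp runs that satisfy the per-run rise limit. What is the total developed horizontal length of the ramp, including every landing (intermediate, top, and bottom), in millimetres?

62184 mm

At most 750 each: 3124/750 = 4.17, giving 5 ramp runs. That means 4 intermediate landings.
Horizontal run for 3124 mm of rise at 1:16 is 3124 × 16 = 49984 mm.
Intermediate landings: 4 × 2000 = 8000 mm.
Top and bottom landings: 2 × 2100 = 4200 mm.
Total = 49984 + 8000 + 4200 = 62184 mm.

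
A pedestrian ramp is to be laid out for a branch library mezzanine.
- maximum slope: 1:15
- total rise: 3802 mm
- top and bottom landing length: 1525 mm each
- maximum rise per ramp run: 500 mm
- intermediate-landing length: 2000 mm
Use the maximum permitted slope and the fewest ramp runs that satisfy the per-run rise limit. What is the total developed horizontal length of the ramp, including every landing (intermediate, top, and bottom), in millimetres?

At most 500 each: 3802/500 = 7.60, giving 8 ramp runs. That means 7 intermediate landings.
Horizontal run for 3802 mm of rise at 1:15 is 3802 × 15 = 57030 mm.
Intermediate landings: 7 × 2000 = 14000 mm.
Top and bottom landings: 2 × 1525 = 3050 mm.
Total = 57030 + 14000 + 3050 = 74080 mm.

74080 mm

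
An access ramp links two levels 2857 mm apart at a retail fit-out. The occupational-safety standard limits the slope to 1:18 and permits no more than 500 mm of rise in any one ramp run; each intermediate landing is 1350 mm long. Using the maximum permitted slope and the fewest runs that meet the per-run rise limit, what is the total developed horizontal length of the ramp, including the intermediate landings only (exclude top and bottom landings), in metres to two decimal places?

58.18 m

2857 / 500 = 5.714 → round up to 6 ramp runs. That means 5 intermediate landings.
Horizontal run for 2857 mm of rise at 1:18 is 2857 × 18 = 51426 mm.
5 intermediate landings contribute 5 × 1350 = 6750 mm.
Total developed length = 51426 + 6750 = 58176 mm.
= 58.18 m.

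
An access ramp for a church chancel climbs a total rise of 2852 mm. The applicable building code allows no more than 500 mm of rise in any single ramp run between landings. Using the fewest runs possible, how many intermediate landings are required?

At most 500 each: 2852/500 = 5.70, giving 6 ramp runs.
6 runs are separated by 5 intermediate landings.

5 intermediate landings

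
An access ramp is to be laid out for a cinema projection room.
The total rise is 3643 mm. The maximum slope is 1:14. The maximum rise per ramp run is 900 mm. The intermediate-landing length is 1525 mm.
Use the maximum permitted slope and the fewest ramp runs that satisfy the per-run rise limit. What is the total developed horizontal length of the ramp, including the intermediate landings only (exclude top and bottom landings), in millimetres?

57102 mm

3643 / 900 = 4.05, so 5 ramp runs are needed. That means 4 intermediate landings.
Horizontal run for 3643 mm of rise at 1:14 is 3643 × 14 = 51002 mm.
4 intermediate landings contribute 4 × 1525 = 6100 mm.
Total developed length = 51002 + 6100 = 57102 mm.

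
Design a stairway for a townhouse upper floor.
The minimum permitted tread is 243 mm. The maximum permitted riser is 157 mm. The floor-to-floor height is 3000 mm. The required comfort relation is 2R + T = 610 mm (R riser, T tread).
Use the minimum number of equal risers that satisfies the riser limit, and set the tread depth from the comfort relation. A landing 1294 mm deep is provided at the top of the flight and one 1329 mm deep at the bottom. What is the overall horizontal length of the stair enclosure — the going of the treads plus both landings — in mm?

⌈3000/157⌉ = 20 risers.
Each riser is 3000/20 = 150 mm (≤ 157 mm).
T = 610 − 2·150 = 310 mm, which satisfies the 243 mm minimum.
20 risers give 19 treads; going = 19 × 310 = 5890 mm.
Add landings: 5890 + 1294 + 1329 = 8513 mm.

8513 mm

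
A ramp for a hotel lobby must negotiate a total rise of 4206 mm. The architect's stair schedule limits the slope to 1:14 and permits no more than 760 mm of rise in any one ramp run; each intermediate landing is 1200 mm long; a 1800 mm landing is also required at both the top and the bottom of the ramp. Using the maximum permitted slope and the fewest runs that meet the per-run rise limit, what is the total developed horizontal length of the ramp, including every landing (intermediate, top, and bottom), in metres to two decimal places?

4206 / 760 = 5.53, so 6 ramp runs are needed. That means 5 intermediate landings.
Horizontal run for 4206 mm of rise at 1:14 is 4206 × 14 = 58884 mm.
5 intermediate landings contribute 5 × 1200 = 6000 mm.
Top and bottom landings: 2 × 1800 = 3600 mm.
Total = 58884 + 6000 + 3600 = 68484 mm.
= 68.48 m.

68.48 m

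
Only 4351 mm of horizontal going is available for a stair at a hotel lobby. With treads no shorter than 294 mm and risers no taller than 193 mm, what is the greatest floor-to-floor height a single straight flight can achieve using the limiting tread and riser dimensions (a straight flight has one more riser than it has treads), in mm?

4351 / 294 = 14.80, so 14 treads fit.
Risers = treads + 1 = 15.
Maximum height = 15 × 193 = 2895 mm.

2895 mm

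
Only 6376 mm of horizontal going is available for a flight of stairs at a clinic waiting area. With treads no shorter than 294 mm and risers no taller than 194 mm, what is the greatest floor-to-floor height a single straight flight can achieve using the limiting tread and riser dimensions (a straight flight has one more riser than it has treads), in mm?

6376 / 294 = 21.69, so 21 treads fit.
Risers = treads + 1 = 22.
Maximum height = 22 × 194 = 4268 mm.

4268 mm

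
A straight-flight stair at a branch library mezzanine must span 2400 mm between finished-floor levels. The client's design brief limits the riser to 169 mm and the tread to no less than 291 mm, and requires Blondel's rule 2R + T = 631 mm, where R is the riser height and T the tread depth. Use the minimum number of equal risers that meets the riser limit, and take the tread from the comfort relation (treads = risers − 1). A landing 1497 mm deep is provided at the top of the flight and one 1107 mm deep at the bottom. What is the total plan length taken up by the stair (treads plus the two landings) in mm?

2400 / 169 = 14.20, so 15 risers are needed.
Riser R = 2400 / 15 = 160 mm, within the 169 mm limit.
Tread T = 631 − 2 × 160 = 311 mm (≥ 291 mm).
Treads = 15 − 1 = 14; going = 14 × 311 = 4354 mm.
Enclosure = 4354 + 1497 + 1107 = 6958 mm.

6958 mm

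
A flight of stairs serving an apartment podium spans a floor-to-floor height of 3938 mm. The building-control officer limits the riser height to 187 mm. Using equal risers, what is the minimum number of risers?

3938 / 187 = 21.06, so 22 risers are needed.

22 risers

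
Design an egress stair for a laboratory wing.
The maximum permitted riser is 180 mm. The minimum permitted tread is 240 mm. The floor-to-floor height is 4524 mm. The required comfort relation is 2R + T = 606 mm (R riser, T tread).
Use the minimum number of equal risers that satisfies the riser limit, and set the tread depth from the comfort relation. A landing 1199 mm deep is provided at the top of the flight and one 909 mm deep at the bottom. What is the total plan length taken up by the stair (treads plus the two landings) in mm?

8558 mm

4524 / 180 = 25.133 → round up to 26 risers.
Riser R = 4524 / 26 = 174 mm, within the 180 mm limit.
T = 606 − 2·174 = 258 mm, which satisfies the 240 mm minimum.
26 risers give 25 treads; going = 25 × 258 = 6450 mm.
Enclosure = 6450 + 1199 + 909 = 8558 mm.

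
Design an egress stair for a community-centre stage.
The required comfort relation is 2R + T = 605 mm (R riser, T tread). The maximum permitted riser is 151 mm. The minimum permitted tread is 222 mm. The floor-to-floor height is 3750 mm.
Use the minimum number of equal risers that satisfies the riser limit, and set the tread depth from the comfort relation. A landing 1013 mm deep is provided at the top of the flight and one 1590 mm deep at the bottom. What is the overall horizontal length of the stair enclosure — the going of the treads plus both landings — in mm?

3750 / 151 = 24.83, so 25 risers are needed.
R = 3750 ÷ 25 = 150 mm.
Tread T = 605 − 2 × 150 = 305 mm (≥ 222 mm).
25 risers give 24 treads; going = 24 × 305 = 7320 mm.
Add landings: 7320 + 1013 + 1590 = 9923 mm.

9923 mm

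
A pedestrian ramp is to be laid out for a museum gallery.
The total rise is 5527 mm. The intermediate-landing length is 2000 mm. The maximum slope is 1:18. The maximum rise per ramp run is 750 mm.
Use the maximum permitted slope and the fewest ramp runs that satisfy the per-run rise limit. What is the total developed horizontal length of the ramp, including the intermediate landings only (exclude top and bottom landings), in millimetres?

113486 mm

At most 750 each: 5527/750 = 7.37, giving 8 ramp runs. That means 7 intermediate landings.
Horizontal run for 5527 mm of rise at 1:18 is 5527 × 18 = 99486 mm.
Intermediate landings: 7 × 2000 = 14000 mm.
Developed length = 99486 + 14000 = 113486 mm.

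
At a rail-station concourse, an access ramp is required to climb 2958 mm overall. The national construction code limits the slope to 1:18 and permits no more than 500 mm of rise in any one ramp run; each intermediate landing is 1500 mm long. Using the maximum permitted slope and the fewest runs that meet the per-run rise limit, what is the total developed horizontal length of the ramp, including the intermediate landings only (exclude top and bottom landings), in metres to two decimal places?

60.74 m

⌈2958/500⌉ = 6 ramp runs. That means 5 intermediate landings.
Horizontal run for 2958 mm of rise at 1:18 is 2958 × 18 = 53244 mm.
Intermediate landings: 5 × 1500 = 7500 mm.
Developed length = 53244 + 7500 = 60744 mm.
= 60.74 m.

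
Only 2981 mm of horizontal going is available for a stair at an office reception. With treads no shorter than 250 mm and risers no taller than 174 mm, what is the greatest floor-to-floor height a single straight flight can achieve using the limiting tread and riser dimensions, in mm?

Treads that fit: ⌊2981 / 250⌋ = 11.
Risers = treads + 1 = 12.
Maximum height = 12 × 174 = 2088 mm.

2088 mm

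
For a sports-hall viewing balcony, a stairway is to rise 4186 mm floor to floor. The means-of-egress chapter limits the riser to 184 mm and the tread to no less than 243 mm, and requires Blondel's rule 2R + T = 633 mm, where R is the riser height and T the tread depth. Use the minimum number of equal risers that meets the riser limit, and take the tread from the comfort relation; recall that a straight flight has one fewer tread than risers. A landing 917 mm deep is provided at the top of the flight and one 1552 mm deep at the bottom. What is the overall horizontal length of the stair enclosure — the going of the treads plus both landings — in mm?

8387 mm

4186 / 184 = 22.75, so 23 risers are needed.
R = 4186 ÷ 23 = 182 mm.
Tread T = 633 − 2 × 182 = 269 mm (≥ 243 mm).
Going = (23 − 1) × 269 = 5918 mm.
Add landings: 5918 + 917 + 1552 = 8387 mm.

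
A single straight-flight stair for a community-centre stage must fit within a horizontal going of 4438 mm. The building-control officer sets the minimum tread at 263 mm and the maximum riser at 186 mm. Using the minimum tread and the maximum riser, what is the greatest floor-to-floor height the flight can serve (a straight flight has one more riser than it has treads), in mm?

3162 mm

4438 / 263 = 16.87, so 16 treads fit.
Risers = treads + 1 = 17.
Maximum height = 17 × 186 = 3162 mm.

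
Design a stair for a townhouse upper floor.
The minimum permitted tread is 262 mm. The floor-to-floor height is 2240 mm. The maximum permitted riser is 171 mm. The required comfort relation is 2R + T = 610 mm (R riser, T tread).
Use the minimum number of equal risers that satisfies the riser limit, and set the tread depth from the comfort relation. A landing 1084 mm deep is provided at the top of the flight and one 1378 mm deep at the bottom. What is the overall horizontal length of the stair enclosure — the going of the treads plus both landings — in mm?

6232 mm

⌈2240/171⌉ = 14 risers.
Each riser is 2240/14 = 160 mm (≤ 171 mm).
Tread T = 610 − 2 × 160 = 290 mm (≥ 262 mm).
Treads = 14 − 1 = 13; going = 13 × 290 = 3770 mm.
Add landings: 3770 + 1084 + 1378 = 6232 mm.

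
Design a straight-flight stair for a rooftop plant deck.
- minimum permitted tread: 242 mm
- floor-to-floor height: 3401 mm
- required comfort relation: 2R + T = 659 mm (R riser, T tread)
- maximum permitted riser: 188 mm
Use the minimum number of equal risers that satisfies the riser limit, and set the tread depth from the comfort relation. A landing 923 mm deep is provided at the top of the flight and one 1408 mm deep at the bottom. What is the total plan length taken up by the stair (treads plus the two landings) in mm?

7749 mm

3401 / 188 = 18.090 → round up to 19 risers.
R = 3401 ÷ 19 = 179 mm.
T = 659 − 2·179 = 301 mm, which satisfies the 242 mm minimum.
Going = (19 − 1) × 301 = 5418 mm.
Add landings: 5418 + 923 + 1408 = 7749 mm.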